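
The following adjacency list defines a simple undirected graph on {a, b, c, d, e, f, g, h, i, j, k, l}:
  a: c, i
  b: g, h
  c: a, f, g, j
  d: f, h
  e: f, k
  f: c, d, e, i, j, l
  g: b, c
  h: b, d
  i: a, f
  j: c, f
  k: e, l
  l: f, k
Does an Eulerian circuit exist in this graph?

Yes

Degrees: a:2, b:2, c:4, d:2, e:2, f:6, g:2, h:2, i:2, j:2, k:2, l:2
Every vertex has even degree and the edges form a single connected piece, so an Eulerian circuit exists.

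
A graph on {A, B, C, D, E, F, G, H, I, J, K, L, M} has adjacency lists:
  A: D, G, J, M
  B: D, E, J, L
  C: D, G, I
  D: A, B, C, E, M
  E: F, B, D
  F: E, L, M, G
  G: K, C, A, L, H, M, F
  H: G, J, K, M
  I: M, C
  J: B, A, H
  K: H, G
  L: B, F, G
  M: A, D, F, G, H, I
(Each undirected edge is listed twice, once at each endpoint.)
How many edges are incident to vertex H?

4

Neighbors of H: G, J, K, M.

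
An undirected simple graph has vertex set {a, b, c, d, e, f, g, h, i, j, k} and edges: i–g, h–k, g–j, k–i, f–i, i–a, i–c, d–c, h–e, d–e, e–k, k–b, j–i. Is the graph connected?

Yes

Starting from a and exploring outward reaches every vertex (a, i, k, c, f, j, g, e, b, h, d); the graph is connected.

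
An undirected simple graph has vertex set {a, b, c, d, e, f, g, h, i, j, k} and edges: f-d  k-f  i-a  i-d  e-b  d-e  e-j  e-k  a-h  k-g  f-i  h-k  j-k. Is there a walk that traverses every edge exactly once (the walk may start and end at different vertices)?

Degrees: a:2, b:1, c:0, d:3, e:4, f:3, g:1, h:2, i:3, j:2, k:5
Odd-degree vertices: b, d, f, g, i, k (6 total).
An Eulerian trail requires 0 or 2 odd-degree vertices; here there are 6.

No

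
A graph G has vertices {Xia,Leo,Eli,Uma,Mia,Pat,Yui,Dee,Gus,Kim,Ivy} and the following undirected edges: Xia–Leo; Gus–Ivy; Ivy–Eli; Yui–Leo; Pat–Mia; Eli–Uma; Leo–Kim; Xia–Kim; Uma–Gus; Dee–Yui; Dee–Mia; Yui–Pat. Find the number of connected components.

2

Component: {Eli, Uma, Gus, Ivy}
Component: {Xia, Leo, Mia, Pat, Yui, Dee, Kim}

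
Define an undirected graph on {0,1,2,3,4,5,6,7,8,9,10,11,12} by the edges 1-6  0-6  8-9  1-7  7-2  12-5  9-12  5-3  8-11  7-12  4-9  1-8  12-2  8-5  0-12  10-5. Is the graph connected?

A breadth-first search from 0 visits 0, 12, 6, 9, 5, 2, 7, 1, 4, 8, 3, 10, 11 — all 13 vertices — so the graph is connected.

Yes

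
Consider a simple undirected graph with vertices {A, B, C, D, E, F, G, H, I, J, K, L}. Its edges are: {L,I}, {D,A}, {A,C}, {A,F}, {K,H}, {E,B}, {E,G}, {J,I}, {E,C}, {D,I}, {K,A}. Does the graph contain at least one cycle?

No

|V| = 12, |E| = 11, number of components = 1.
Since 11 = 12 - 1, the graph is a forest and contains no cycle.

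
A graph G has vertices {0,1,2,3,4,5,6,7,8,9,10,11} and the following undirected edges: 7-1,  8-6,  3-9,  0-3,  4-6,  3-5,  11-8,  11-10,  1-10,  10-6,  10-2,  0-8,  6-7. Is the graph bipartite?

Yes

Partition the vertices as {3, 4, 7, 8, 10} vs {0, 1, 2, 5, 6, 9, 11}. Each listed edge has one endpoint in each part, so the graph is bipartite.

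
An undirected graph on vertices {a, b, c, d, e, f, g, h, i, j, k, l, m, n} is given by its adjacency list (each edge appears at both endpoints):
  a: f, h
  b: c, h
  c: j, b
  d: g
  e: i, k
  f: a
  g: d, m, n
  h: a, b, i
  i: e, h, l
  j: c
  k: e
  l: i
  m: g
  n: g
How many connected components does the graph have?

Component: {d, g, m, n}
Component: {a, b, c, e, f, h, i, j, k, l}

2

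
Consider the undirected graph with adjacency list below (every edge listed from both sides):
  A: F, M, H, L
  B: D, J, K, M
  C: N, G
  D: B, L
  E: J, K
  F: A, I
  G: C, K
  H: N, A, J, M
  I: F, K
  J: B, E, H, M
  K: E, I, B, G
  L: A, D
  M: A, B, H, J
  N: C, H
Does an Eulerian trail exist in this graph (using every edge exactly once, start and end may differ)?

Yes

Degrees: A:4, B:4, C:2, D:2, E:2, F:2, G:2, H:4, I:2, J:4, K:4, L:2, M:4, N:2
Odd-degree vertices: none (0 total).
With 0 odd-degree vertices and all edges in one connected piece, an Eulerian trail exists.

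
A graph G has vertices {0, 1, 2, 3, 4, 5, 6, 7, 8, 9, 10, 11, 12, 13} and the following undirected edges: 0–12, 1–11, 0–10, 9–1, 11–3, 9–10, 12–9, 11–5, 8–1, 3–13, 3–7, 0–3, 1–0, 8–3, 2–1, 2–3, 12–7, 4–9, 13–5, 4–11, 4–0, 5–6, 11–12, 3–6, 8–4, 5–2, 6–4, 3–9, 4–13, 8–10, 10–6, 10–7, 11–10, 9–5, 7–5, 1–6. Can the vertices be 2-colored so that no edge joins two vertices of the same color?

Color {1, 3, 4, 5, 10, 12} black and {0, 2, 6, 7, 8, 9, 11, 13} white. No edge joins two same-colored vertices, so the graph is bipartite.

Yes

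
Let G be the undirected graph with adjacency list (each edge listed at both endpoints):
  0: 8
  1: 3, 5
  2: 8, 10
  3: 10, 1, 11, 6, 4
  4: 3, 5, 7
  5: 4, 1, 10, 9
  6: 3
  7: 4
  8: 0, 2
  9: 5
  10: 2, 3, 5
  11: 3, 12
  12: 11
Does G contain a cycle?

Yes

The graph has 13 vertices, 14 edges, and 1 connected component.
Since 14 > 13 - 1, a cycle must exist; for instance 10-3-4-5-10.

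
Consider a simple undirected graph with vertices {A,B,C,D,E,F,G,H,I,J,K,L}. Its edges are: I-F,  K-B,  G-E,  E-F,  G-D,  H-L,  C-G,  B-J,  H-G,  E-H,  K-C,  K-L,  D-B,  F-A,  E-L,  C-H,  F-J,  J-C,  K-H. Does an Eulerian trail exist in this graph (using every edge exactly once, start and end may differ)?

Degrees: A:1, B:3, C:4, D:2, E:4, F:4, G:4, H:5, I:1, J:3, K:4, L:3
Odd-degree vertices: A, B, H, I, J, L (6 total).
With 6 odd-degree vertices (more than two), no single trail can use every edge.

No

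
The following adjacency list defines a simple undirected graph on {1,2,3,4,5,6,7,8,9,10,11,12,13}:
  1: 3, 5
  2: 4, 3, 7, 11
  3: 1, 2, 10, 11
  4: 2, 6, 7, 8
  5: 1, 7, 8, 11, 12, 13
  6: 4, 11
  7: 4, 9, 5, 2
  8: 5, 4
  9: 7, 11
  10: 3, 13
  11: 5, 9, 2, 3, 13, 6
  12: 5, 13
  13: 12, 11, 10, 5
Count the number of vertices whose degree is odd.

0

Degrees: 1:2, 2:4, 3:4, 4:4, 5:6, 6:2, 7:4, 8:2, 9:2, 10:2, 11:6, 12:2, 13:4
Odd-degree vertices: none.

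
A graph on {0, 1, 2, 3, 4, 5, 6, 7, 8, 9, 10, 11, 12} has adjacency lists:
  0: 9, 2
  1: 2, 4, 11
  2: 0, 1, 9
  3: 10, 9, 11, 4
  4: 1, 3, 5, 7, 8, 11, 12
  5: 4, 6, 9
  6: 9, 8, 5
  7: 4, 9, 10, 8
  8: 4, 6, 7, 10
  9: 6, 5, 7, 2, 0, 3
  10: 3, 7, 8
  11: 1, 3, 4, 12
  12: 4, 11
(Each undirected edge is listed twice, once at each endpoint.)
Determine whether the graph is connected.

Yes

Starting from 0 and exploring outward reaches every vertex (0, 2, 9, 1, 3, 5, 7, 6, 4, 11, 10, 8, 12); the graph is connected.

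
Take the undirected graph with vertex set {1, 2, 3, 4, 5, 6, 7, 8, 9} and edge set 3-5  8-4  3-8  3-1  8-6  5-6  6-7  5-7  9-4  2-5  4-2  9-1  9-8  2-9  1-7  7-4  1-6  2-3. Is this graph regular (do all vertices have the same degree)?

Degrees: 1:4, 2:4, 3:4, 4:4, 5:4, 6:4, 7:4, 8:4, 9:4
All degrees equal 4; the graph is regular.

Yes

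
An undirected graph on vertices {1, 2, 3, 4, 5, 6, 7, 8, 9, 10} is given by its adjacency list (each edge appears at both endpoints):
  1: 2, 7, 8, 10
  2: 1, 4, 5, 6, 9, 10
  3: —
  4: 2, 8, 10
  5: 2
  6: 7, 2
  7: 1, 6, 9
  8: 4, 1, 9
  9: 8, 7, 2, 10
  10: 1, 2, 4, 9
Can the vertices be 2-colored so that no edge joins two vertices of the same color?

No

The cycle 1-2-10-1 has length 3, which is odd, so the graph is not bipartite.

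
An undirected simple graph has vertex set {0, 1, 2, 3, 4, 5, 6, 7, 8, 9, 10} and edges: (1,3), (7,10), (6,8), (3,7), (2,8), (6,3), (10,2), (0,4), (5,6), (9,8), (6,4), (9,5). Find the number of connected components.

Component: {0, 1, 2, 3, 4, 5, 6, 7, 8, 9, 10}

1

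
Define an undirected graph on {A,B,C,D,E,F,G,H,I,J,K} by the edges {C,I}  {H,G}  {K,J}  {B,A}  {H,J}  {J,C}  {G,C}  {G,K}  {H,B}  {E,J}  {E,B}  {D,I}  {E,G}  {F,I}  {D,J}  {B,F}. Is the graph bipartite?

Yes

Partition the vertices as {B, G, I, J} vs {A, C, D, E, F, H, K}. Each listed edge has one endpoint in each part, so the graph is bipartite.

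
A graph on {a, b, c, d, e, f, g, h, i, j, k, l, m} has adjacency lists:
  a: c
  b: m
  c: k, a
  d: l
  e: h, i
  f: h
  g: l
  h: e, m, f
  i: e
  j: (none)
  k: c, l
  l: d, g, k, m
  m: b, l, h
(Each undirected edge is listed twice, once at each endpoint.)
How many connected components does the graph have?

Component: {j}
Component: {a, b, c, d, e, f, g, h, i, k, l, m}

2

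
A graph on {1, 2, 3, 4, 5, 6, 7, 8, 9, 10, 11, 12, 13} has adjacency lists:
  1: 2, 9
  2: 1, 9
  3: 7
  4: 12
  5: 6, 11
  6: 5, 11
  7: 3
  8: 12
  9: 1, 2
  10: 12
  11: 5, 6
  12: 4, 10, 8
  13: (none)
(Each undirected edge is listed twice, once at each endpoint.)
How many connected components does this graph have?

Component: {13}
Component: {3, 7}
Component: {1, 2, 9}
Component: {5, 6, 11}
Component: {4, 8, 10, 12}

5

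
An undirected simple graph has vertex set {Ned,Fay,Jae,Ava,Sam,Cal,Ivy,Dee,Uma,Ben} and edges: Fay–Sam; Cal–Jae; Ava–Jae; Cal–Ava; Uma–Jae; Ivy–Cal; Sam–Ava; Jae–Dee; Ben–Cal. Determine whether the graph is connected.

Component: {Ned}
Component: {Fay, Jae, Ava, Sam, Cal, Ivy, Dee, Uma, Ben}
No edge joins these 2 groups, so the graph is disconnected.

No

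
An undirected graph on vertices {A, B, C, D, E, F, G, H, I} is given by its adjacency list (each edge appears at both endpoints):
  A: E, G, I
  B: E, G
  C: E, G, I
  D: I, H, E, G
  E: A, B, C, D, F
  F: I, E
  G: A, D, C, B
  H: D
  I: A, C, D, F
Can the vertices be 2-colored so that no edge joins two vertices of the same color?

Yes

A valid 2-coloring puts {E, G, H, I} on one side and {A, B, C, D, F} on the other; every edge crosses between the two sides.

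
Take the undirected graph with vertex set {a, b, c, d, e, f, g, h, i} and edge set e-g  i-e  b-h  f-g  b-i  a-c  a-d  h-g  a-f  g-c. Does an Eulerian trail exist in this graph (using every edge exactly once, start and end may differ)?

Degrees: a:3, b:2, c:2, d:1, e:2, f:2, g:4, h:2, i:2
Odd-degree vertices: a, d (2 total).
With 2 odd-degree vertices and all edges in one connected piece, an Eulerian trail exists (from a to d).

Yes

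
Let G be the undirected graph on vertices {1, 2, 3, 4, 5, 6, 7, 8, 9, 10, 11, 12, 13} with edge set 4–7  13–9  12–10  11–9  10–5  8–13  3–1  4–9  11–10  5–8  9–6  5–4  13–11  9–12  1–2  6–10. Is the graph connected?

Component: {1, 2, 3}
Component: {4, 5, 6, 7, 8, 9, 10, 11, 12, 13}
There are 2 separate components, so the graph is not connected.

No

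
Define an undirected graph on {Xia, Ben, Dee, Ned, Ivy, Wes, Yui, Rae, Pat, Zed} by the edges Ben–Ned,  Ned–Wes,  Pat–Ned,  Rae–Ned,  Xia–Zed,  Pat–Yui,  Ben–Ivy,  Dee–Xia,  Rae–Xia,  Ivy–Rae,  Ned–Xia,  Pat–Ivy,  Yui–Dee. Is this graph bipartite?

No

Rae-Ned-Xia-Rae is an odd cycle (length 3), and a bipartite graph can contain only even cycles.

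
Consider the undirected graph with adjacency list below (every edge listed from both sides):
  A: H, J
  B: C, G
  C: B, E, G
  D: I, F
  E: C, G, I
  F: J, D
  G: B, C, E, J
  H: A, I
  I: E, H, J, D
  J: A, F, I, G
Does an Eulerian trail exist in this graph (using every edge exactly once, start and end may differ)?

Degrees: A:2, B:2, C:3, D:2, E:3, F:2, G:4, H:2, I:4, J:4
Odd-degree vertices: C, E (2 total).
With 2 odd-degree vertices and all edges in one connected piece, an Eulerian trail exists (from C to E).

Yes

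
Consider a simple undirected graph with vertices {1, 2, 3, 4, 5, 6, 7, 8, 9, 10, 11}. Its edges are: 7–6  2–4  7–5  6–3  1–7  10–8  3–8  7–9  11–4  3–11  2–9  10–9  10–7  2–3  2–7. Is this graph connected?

A breadth-first search from 1 visits 1, 7, 2, 10, 5, 9, 6, 4, 3, 8, 11 — all 11 vertices — so the graph is connected.

Yes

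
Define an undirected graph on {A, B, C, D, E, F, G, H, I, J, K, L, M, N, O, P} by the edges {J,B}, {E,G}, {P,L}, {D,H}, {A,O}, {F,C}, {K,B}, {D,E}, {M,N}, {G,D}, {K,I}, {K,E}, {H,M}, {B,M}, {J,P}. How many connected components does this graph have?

Component: {A, O}
Component: {C, F}
Component: {B, D, E, G, H, I, J, K, L, M, N, P}

3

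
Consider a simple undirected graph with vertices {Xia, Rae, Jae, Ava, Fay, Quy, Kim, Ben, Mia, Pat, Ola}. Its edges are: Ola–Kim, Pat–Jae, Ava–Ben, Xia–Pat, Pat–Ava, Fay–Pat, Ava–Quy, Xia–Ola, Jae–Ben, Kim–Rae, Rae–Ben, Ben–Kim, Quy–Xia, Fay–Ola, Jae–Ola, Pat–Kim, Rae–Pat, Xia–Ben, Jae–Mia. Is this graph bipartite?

No

The cycle Kim-Rae-Pat-Kim has length 3, which is odd, so the graph is not bipartite.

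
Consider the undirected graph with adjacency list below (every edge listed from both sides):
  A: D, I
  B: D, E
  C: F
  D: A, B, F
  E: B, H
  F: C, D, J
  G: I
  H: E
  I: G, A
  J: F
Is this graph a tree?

The graph has 10 vertices and 9 edges.
Connected and |E| = |V| - 1, which characterizes a tree.

Yes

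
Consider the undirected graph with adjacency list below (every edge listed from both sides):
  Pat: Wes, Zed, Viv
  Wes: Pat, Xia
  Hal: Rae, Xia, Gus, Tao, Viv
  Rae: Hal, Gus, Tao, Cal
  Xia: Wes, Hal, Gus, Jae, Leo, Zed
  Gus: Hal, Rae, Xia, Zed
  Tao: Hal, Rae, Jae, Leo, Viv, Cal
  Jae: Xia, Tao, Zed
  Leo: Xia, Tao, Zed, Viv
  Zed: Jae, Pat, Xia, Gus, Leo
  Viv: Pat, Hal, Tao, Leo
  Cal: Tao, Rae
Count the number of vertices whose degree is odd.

4

Degrees: Pat:3, Wes:2, Hal:5, Rae:4, Xia:6, Gus:4, Tao:6, Jae:3, Leo:4, Zed:5, Viv:4, Cal:2
Odd-degree vertices: Pat, Hal, Jae, Zed.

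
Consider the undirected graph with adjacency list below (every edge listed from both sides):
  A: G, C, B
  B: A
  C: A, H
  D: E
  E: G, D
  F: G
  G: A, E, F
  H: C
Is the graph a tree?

Yes

The graph has 8 vertices and 7 edges.
It is connected with exactly 7 edges, hence acyclic — it is a tree.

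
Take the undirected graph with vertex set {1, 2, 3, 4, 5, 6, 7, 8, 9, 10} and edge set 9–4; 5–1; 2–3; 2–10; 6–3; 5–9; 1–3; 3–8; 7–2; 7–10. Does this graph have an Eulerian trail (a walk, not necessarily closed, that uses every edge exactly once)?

No

Degrees: 1:2, 2:3, 3:4, 4:1, 5:2, 6:1, 7:2, 8:1, 9:2, 10:2
Odd-degree vertices: 2, 4, 6, 8 (4 total).
An Eulerian trail requires 0 or 2 odd-degree vertices; here there are 4.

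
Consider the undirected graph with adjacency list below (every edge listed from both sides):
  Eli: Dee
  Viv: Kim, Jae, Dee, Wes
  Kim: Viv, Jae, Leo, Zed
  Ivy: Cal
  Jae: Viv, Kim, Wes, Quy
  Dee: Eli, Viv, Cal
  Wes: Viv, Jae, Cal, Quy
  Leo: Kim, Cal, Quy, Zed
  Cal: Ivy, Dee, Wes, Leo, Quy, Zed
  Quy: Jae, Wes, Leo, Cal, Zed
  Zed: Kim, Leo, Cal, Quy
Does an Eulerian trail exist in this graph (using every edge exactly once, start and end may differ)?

Degrees: Eli:1, Viv:4, Kim:4, Ivy:1, Jae:4, Dee:3, Wes:4, Leo:4, Cal:6, Quy:5, Zed:4
Odd-degree vertices: Eli, Ivy, Dee, Quy (4 total).
With 4 odd-degree vertices (more than two), no single trail can use every edge.

No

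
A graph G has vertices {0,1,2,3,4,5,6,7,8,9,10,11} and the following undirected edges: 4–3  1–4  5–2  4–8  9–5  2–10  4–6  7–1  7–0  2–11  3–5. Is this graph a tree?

Yes

|V| = 12, |E| = 11.
It is connected with exactly 11 edges, hence acyclic — it is a tree.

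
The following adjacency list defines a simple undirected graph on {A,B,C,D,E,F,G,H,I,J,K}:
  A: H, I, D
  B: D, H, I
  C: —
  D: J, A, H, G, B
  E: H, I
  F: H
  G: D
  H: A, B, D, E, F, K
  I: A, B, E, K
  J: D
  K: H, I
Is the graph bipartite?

No

The cycle H-D-A-H has length 3, which is odd, so the graph is not bipartite.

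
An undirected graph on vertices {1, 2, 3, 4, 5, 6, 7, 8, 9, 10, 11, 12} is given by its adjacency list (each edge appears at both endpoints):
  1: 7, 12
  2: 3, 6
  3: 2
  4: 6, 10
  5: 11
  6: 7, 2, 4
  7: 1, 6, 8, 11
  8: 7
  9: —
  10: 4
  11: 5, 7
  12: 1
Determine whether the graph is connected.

No

Component: {9}
Component: {1, 2, 3, 4, 5, 6, 7, 8, 10, 11, 12}
There are 2 separate components, so the graph is not connected.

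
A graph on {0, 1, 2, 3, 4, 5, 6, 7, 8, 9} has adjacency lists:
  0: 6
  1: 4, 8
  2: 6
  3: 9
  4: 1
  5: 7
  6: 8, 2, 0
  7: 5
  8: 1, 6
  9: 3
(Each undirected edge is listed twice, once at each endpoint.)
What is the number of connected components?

3

Component: {3, 9}
Component: {5, 7}
Component: {0, 1, 2, 4, 6, 8}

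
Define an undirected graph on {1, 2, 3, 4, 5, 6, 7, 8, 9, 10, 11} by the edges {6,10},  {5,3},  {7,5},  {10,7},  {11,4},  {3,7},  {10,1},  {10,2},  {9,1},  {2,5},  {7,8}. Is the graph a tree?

No

The graph has 11 vertices and 11 edges.
It is not connected, so it is not a tree.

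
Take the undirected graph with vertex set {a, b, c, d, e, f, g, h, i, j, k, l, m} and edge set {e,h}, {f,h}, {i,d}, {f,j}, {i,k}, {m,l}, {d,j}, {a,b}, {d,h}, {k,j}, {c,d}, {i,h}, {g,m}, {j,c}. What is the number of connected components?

3

Component: {a, b}
Component: {g, l, m}
Component: {c, d, e, f, h, i, j, k}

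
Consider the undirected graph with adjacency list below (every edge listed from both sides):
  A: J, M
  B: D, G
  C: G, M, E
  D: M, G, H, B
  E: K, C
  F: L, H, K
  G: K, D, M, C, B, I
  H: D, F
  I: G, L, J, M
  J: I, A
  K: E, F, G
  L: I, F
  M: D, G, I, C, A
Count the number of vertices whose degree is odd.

4

Degrees: A:2, B:2, C:3, D:4, E:2, F:3, G:6, H:2, I:4, J:2, K:3, L:2, M:5
Odd-degree vertices: C, F, K, M.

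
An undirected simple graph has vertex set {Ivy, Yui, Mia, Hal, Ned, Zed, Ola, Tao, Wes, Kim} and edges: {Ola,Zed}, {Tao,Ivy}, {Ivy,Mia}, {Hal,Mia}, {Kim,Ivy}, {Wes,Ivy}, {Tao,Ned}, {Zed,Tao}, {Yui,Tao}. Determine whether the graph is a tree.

|V| = 10, |E| = 9.
Connected and |E| = |V| - 1, which characterizes a tree.

Yes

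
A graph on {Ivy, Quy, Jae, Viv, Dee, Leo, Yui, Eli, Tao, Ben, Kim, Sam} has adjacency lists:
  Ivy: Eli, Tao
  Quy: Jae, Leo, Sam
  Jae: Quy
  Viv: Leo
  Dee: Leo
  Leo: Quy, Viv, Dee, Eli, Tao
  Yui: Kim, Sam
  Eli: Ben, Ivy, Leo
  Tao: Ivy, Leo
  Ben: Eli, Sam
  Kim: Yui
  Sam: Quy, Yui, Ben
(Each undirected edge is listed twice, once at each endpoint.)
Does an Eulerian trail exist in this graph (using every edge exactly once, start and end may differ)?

No

Degrees: Ivy:2, Quy:3, Jae:1, Viv:1, Dee:1, Leo:5, Yui:2, Eli:3, Tao:2, Ben:2, Kim:1, Sam:3
Odd-degree vertices: Quy, Jae, Viv, Dee, Leo, Eli, Kim, Sam (8 total).
With 8 odd-degree vertices (more than two), no single trail can use every edge.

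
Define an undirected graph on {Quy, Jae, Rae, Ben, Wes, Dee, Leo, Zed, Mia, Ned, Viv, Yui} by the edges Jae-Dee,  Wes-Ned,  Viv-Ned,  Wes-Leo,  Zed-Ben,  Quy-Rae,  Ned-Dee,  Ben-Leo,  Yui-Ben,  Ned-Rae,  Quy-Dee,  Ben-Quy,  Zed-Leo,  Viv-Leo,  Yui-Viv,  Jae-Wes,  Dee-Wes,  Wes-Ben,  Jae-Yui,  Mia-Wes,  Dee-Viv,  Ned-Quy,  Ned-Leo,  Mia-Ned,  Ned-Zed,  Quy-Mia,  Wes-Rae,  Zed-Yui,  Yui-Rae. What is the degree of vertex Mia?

3

Neighbors of Mia: Quy, Wes, Ned.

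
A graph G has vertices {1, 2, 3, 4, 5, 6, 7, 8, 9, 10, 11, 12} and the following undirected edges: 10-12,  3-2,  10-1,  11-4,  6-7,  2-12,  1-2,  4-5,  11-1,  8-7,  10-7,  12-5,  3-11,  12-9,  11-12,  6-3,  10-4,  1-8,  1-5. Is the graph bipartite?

Yes

Color {2, 5, 6, 8, 9, 10, 11} black and {1, 3, 4, 7, 12} white. No edge joins two same-colored vertices, so the graph is bipartite.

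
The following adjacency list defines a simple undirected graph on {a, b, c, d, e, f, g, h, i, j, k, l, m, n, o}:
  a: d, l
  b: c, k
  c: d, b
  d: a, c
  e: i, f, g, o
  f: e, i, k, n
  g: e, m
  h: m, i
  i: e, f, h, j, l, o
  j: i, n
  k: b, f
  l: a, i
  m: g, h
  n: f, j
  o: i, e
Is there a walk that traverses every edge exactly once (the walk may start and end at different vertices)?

Yes

Degrees: a:2, b:2, c:2, d:2, e:4, f:4, g:2, h:2, i:6, j:2, k:2, l:2, m:2, n:2, o:2
Odd-degree vertices: none (0 total).
With 0 odd-degree vertices and all edges in one connected piece, an Eulerian trail exists.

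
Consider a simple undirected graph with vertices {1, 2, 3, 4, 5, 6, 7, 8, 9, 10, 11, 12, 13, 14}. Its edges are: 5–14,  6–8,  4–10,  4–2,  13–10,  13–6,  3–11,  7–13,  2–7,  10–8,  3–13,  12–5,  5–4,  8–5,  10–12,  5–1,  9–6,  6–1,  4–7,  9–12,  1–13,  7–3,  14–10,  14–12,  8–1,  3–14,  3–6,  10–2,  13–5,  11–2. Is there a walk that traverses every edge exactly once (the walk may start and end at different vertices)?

Yes

Degrees: 1:4, 2:4, 3:5, 4:4, 5:6, 6:5, 7:4, 8:4, 9:2, 10:6, 11:2, 12:4, 13:6, 14:4
Odd-degree vertices: 3, 6 (2 total).
The non-isolated vertices are connected and exactly 2 have odd degree, so an Eulerian trail exists (from 3 to 6).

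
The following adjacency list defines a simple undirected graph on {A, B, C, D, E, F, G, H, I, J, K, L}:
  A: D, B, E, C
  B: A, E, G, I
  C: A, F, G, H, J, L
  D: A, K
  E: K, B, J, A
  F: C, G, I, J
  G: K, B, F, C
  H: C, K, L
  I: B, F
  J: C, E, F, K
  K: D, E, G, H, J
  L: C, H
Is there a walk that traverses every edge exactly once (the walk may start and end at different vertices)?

Yes

Degrees: A:4, B:4, C:6, D:2, E:4, F:4, G:4, H:3, I:2, J:4, K:5, L:2
Odd-degree vertices: H, K (2 total).
The non-isolated vertices are connected and exactly 2 have odd degree, so an Eulerian trail exists (from H to K).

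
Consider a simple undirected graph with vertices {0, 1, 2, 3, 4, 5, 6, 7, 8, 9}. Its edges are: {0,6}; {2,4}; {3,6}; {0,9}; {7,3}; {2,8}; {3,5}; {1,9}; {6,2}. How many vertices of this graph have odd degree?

Degrees: 0:2, 1:1, 2:3, 3:3, 4:1, 5:1, 6:3, 7:1, 8:1, 9:2
Odd-degree vertices: 1, 2, 3, 4, 5, 6, 7, 8.

8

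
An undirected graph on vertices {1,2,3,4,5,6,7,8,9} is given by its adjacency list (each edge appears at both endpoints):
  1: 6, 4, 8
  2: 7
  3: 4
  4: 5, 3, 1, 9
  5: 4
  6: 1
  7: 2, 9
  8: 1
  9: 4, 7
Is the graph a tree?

|V| = 9, |E| = 8.
It is connected with exactly 8 edges, hence acyclic — it is a tree.

Yes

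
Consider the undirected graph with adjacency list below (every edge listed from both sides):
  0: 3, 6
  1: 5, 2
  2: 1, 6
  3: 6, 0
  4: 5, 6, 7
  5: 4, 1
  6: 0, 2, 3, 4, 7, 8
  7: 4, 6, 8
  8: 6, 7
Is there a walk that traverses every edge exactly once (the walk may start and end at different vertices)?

Degrees: 0:2, 1:2, 2:2, 3:2, 4:3, 5:2, 6:6, 7:3, 8:2
Odd-degree vertices: 4, 7 (2 total).
The non-isolated vertices are connected and exactly 2 have odd degree, so an Eulerian trail exists (from 4 to 7).

Yes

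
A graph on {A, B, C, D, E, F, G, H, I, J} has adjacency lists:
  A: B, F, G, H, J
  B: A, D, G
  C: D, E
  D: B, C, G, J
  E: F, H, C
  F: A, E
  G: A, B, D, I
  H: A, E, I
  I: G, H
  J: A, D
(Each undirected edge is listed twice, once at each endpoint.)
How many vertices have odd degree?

Degrees: A:5, B:3, C:2, D:4, E:3, F:2, G:4, H:3, I:2, J:2
Odd-degree vertices: A, B, E, H.

4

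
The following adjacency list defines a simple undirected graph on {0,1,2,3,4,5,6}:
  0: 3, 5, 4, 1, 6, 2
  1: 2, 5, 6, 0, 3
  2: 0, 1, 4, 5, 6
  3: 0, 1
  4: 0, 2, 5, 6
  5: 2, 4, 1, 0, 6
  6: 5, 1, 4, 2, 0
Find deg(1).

Neighbors of 1: 0, 2, 3, 5, 6.

5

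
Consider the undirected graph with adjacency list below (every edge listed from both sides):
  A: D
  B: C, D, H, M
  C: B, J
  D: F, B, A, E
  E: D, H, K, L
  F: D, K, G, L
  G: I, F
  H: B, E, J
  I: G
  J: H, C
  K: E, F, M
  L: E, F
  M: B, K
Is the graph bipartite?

No

B-D-F-K-M-B is an odd cycle (length 5), and a bipartite graph can contain only even cycles.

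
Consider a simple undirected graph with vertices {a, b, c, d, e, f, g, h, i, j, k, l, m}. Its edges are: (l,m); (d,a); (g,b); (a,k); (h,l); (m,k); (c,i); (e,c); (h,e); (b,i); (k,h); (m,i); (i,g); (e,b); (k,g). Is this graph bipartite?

The cycle i-b-g-i has length 3, which is odd, so the graph is not bipartite.

No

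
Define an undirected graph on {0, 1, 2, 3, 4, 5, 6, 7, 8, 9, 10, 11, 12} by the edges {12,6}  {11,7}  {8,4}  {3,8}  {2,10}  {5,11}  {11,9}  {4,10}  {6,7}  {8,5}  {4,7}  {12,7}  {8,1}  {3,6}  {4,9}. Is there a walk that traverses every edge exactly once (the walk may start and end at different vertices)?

Degrees: 0:0, 1:1, 2:1, 3:2, 4:4, 5:2, 6:3, 7:4, 8:4, 9:2, 10:2, 11:3, 12:2
Odd-degree vertices: 1, 2, 6, 11 (4 total).
With 4 odd-degree vertices (more than two), no single trail can use every edge.

No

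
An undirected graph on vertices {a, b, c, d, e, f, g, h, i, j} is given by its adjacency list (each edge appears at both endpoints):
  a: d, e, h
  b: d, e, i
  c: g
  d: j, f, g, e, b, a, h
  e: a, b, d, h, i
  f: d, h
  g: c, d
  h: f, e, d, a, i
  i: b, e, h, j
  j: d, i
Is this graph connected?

Yes

A breadth-first search from a visits a, d, h, e, g, b, f, j, i, c — all 10 vertices — so the graph is connected.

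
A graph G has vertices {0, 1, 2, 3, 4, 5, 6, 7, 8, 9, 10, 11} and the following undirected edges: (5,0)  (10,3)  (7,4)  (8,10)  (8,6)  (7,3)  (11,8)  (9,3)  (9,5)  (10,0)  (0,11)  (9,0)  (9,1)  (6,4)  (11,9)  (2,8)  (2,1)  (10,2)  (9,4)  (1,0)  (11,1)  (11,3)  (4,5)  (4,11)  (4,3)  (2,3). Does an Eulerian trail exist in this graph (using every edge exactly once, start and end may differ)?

Degrees: 0:5, 1:4, 2:4, 3:6, 4:6, 5:3, 6:2, 7:2, 8:4, 9:6, 10:4, 11:6
Odd-degree vertices: 0, 5 (2 total).
With 2 odd-degree vertices and all edges in one connected piece, an Eulerian trail exists (from 0 to 5).

Yes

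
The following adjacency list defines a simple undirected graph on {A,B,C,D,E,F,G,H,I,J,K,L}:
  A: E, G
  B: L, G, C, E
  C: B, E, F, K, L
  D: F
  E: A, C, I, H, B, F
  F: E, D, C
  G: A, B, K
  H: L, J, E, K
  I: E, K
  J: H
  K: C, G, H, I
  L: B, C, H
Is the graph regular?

No

Degrees: A:2, B:4, C:5, D:1, E:6, F:3, G:3, H:4, I:2, J:1, K:4, L:3
Degrees are not all equal (e.g. deg(D)=1 but deg(E)=6); not regular.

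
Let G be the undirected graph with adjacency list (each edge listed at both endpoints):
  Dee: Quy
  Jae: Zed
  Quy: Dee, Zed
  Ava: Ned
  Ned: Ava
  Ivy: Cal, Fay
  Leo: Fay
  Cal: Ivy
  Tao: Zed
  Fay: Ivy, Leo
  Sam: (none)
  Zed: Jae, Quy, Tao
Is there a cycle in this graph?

The graph has 12 vertices, 8 edges, and 4 connected components.
A forest on 12 vertices with 4 components has exactly 8 edges, which matches — so no cycle.

No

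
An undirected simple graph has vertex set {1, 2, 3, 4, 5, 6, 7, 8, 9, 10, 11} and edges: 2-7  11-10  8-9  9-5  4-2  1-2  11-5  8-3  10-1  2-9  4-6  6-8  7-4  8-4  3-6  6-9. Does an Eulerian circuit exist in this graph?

Degrees: 1:2, 2:4, 3:2, 4:4, 5:2, 6:4, 7:2, 8:4, 9:4, 10:2, 11:2
Every vertex has even degree and the edges form a single connected piece, so an Eulerian circuit exists.

Yes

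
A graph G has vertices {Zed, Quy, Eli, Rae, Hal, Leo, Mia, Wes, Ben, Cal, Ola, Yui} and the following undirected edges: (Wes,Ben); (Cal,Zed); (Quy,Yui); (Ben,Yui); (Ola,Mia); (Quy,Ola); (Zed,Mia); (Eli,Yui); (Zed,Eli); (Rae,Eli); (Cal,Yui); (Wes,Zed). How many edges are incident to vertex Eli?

3

Neighbors of Eli: Zed, Rae, Yui.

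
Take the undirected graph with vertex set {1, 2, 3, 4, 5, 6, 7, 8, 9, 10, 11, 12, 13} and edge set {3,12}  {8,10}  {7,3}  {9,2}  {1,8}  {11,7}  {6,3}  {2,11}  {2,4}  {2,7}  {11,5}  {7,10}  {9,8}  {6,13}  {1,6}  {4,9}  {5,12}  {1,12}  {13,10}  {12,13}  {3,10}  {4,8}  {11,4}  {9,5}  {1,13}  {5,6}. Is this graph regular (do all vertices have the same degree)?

Degrees: 1:4, 2:4, 3:4, 4:4, 5:4, 6:4, 7:4, 8:4, 9:4, 10:4, 11:4, 12:4, 13:4
All degrees equal 4; the graph is regular.

Yes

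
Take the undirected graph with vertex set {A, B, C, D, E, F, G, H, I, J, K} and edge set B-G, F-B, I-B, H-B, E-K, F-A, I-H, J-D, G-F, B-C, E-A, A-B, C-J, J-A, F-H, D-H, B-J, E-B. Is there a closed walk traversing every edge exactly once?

No

Degrees: A:4, B:8, C:2, D:2, E:3, F:4, G:2, H:4, I:2, J:4, K:1
E, K have odd degree; an Eulerian circuit needs every degree to be even, so none exists.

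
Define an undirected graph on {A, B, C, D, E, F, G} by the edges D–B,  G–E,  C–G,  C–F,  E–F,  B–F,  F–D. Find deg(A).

0

A has no neighbors.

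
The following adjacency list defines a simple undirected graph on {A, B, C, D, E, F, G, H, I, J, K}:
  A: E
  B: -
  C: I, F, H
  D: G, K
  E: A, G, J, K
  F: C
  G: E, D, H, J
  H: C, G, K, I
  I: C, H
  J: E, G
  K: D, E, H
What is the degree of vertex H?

Neighbors of H: C, G, I, K.

4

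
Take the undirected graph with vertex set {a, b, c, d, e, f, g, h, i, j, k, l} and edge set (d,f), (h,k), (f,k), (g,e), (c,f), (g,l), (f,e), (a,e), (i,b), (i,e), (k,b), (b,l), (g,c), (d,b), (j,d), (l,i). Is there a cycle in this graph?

|V| = 12, |E| = 16, number of components = 1.
One cycle is i-l-b-i.

Yes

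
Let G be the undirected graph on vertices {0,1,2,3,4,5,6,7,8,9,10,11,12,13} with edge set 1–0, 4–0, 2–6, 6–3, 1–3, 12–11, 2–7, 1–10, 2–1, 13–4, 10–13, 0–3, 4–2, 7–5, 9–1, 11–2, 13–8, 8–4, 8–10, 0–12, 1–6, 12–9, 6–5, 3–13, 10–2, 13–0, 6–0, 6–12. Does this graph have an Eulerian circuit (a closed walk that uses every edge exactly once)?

No

Degrees: 0:6, 1:6, 2:6, 3:4, 4:4, 5:2, 6:6, 7:2, 8:3, 9:2, 10:4, 11:2, 12:4, 13:5
8, 13 have odd degree; an Eulerian circuit needs every degree to be even, so none exists.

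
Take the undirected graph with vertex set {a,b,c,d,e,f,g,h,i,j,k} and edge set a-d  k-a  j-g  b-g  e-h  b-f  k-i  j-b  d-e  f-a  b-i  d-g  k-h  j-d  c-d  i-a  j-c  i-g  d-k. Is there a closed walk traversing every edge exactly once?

Degrees: a:4, b:4, c:2, d:6, e:2, f:2, g:4, h:2, i:4, j:4, k:4
Every vertex has even degree and the edges form a single connected piece, so an Eulerian circuit exists.

Yes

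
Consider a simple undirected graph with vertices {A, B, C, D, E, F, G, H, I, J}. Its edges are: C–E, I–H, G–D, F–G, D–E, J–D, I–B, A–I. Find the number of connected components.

Component: {A, B, H, I}
Component: {C, D, E, F, G, J}

2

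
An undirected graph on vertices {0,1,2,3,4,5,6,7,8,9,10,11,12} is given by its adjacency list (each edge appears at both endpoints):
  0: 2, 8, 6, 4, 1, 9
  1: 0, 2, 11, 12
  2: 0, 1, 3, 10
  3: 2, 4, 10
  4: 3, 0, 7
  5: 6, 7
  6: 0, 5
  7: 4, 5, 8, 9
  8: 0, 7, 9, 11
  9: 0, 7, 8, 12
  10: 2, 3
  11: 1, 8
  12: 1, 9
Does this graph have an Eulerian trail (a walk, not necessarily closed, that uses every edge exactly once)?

Yes

Degrees: 0:6, 1:4, 2:4, 3:3, 4:3, 5:2, 6:2, 7:4, 8:4, 9:4, 10:2, 11:2, 12:2
Odd-degree vertices: 3, 4 (2 total).
The non-isolated vertices are connected and exactly 2 have odd degree, so an Eulerian trail exists (from 3 to 4).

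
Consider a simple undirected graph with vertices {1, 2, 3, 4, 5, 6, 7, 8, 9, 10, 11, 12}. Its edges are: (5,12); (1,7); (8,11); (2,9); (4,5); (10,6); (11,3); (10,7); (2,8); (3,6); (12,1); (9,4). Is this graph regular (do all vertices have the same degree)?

Degrees: 1:2, 2:2, 3:2, 4:2, 5:2, 6:2, 7:2, 8:2, 9:2, 10:2, 11:2, 12:2
Every vertex has degree 2, so the graph is 2-regular.

Yes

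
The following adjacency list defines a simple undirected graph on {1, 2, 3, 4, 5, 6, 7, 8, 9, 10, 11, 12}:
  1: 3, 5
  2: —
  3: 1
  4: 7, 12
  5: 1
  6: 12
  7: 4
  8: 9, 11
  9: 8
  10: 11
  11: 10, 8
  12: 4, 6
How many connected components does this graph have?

Component: {2}
Component: {1, 3, 5}
Component: {4, 6, 7, 12}
Component: {8, 9, 10, 11}

4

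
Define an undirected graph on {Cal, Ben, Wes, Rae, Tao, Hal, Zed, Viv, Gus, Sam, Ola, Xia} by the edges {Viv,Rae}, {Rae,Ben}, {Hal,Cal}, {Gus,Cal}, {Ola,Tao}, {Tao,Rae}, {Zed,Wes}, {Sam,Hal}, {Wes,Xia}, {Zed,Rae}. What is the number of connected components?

2

Component: {Cal, Hal, Gus, Sam}
Component: {Ben, Wes, Rae, Tao, Zed, Viv, Ola, Xia}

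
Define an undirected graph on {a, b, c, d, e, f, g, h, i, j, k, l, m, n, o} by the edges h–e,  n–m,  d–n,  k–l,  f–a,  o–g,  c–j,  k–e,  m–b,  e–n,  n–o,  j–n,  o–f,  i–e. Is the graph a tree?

Yes

|V| = 15, |E| = 14.
It is connected with exactly 14 edges, hence acyclic — it is a tree.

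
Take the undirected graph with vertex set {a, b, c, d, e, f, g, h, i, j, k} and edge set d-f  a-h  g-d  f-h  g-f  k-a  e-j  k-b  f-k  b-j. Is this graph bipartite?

No

g-d-f-g is an odd cycle (length 3), and a bipartite graph can contain only even cycles.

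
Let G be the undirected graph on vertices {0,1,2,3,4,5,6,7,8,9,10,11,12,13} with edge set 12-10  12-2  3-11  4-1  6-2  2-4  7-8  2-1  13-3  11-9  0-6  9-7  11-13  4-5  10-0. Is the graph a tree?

The graph has 14 vertices and 15 edges.
It is not connected, so it is not a tree.

No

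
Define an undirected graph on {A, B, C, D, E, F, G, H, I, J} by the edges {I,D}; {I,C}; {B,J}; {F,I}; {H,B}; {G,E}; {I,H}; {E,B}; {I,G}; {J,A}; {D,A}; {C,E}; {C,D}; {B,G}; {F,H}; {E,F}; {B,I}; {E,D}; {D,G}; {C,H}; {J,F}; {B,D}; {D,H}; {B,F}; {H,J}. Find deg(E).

5

Neighbors of E: B, C, D, F, G.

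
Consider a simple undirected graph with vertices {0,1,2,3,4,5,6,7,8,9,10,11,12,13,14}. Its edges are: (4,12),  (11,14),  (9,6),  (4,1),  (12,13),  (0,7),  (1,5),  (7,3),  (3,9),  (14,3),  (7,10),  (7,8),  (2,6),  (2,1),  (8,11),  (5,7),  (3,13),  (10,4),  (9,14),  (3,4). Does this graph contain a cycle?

The graph has 15 vertices, 20 edges, and 1 connected component.
One cycle is 7-3-4-10-7.

Yes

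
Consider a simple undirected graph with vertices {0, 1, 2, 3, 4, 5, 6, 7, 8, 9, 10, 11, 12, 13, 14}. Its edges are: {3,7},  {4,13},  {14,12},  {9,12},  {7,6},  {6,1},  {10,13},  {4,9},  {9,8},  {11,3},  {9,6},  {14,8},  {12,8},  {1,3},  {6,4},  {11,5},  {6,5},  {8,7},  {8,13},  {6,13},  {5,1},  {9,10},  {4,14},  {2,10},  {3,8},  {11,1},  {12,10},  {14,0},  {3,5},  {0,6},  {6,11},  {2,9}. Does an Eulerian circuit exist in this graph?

Degrees: 0:2, 1:4, 2:2, 3:5, 4:4, 5:4, 6:8, 7:3, 8:6, 9:6, 10:4, 11:4, 12:4, 13:4, 14:4
3, 7 have odd degree; an Eulerian circuit needs every degree to be even, so none exists.

No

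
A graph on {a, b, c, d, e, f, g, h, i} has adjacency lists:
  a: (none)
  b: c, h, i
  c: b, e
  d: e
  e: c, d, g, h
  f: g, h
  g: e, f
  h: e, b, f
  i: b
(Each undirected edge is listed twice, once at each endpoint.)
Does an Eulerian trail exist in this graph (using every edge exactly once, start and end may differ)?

No

Degrees: a:0, b:3, c:2, d:1, e:4, f:2, g:2, h:3, i:1
Odd-degree vertices: b, d, h, i (4 total).
With 4 odd-degree vertices (more than two), no single trail can use every edge.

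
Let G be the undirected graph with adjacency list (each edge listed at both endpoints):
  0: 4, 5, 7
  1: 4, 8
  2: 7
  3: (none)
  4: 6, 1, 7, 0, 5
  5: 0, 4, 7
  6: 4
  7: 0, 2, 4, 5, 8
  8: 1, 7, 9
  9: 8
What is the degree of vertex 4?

5

Neighbors of 4: 0, 1, 5, 6, 7.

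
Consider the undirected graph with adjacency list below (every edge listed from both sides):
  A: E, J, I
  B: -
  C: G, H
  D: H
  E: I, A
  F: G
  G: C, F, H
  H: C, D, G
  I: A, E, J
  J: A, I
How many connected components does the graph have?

Component: {B}
Component: {A, E, I, J}
Component: {C, D, F, G, H}

3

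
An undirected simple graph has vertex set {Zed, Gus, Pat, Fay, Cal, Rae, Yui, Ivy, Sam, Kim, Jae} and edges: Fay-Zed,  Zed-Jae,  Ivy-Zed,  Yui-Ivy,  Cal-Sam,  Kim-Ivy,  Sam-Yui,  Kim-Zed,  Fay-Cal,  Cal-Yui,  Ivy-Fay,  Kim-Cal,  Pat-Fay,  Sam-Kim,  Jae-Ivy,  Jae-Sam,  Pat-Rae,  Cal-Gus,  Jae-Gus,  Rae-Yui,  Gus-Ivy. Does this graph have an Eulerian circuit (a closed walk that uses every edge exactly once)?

No

Degrees: Zed:4, Gus:3, Pat:2, Fay:4, Cal:5, Rae:2, Yui:4, Ivy:6, Sam:4, Kim:4, Jae:4
Gus, Cal have odd degree; an Eulerian circuit needs every degree to be even, so none exists.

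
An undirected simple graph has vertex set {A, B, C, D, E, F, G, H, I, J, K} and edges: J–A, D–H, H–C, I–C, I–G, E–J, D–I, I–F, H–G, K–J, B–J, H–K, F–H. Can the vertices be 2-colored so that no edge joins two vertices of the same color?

A valid 2-coloring puts {H, I, J} on one side and {A, B, C, D, E, F, G, K} on the other; every edge crosses between the two sides.

Yes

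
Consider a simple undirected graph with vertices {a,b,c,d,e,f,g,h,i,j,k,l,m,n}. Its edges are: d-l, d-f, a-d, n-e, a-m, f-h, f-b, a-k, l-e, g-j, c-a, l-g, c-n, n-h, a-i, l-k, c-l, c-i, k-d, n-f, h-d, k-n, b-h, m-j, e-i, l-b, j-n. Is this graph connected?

A breadth-first search from a visits a, d, m, k, i, c, l, h, f, j, n, e, g, b — all 14 vertices — so the graph is connected.

Yes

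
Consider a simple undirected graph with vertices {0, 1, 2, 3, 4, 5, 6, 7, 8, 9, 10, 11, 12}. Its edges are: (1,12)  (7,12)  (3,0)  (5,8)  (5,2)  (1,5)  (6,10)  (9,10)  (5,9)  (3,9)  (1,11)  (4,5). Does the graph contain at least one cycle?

|V| = 13, |E| = 12, number of components = 1.
Since 12 = 13 - 1, the graph is a forest and contains no cycle.

No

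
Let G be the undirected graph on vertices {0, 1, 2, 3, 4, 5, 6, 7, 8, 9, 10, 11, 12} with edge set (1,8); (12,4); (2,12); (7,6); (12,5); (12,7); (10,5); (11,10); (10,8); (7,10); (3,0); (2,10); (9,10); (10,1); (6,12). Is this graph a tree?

The graph has 13 vertices and 15 edges.
It splits into 2 components, so it cannot be a tree.

No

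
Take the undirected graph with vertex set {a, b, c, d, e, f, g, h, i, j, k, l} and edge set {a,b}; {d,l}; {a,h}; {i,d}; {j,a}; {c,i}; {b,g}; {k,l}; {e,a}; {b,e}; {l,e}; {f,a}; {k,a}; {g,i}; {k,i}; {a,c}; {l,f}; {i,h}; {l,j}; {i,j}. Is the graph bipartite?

The cycle a-b-g-i-k-a has length 5, which is odd, so the graph is not bipartite.

No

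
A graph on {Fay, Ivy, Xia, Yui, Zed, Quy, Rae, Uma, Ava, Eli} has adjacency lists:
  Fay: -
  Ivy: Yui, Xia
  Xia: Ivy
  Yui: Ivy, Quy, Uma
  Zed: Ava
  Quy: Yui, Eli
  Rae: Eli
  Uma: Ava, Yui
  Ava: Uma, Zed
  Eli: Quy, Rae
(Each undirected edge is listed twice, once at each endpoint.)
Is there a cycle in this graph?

No

|V| = 10, |E| = 8, number of components = 2.
Since 8 = 10 - 2, the graph is a forest and contains no cycle.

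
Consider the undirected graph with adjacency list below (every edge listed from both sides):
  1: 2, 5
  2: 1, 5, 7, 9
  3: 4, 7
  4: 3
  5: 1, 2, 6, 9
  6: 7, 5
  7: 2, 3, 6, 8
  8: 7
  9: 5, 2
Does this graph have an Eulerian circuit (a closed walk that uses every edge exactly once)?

Degrees: 1:2, 2:4, 3:2, 4:1, 5:4, 6:2, 7:4, 8:1, 9:2
4, 8 have odd degree; an Eulerian circuit needs every degree to be even, so none exists.

No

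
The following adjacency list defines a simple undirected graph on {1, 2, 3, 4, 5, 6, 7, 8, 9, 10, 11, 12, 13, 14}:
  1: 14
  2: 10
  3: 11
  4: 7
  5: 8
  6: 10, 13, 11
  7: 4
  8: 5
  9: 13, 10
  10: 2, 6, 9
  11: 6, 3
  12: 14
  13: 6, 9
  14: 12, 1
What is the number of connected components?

4

Component: {4, 7}
Component: {5, 8}
Component: {1, 12, 14}
Component: {2, 3, 6, 9, 10, 11, 13}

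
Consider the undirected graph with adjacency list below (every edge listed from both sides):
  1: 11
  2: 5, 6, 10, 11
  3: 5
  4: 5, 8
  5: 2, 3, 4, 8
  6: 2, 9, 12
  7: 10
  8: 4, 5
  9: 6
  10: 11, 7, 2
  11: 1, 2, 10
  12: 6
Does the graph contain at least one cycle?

Yes

|V| = 12, |E| = 13, number of components = 1.
One cycle is 5-8-4-5.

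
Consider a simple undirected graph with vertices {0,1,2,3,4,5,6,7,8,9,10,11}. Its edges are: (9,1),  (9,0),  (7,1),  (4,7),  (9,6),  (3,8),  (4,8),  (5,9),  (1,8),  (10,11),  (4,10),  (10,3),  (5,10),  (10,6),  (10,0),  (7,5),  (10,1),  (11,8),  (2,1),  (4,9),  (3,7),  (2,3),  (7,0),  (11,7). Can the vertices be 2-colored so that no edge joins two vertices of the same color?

Yes

Partition the vertices as {2, 7, 8, 9, 10} vs {0, 1, 3, 4, 5, 6, 11}. Each listed edge has one endpoint in each part, so the graph is bipartite.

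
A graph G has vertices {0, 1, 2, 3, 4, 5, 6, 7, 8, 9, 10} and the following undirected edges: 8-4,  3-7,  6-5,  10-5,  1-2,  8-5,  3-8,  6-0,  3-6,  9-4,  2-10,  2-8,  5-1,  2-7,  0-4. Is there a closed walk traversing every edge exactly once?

No

Degrees: 0:2, 1:2, 2:4, 3:3, 4:3, 5:4, 6:3, 7:2, 8:4, 9:1, 10:2
3, 4, 6, 9 have odd degree; an Eulerian circuit needs every degree to be even, so none exists.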